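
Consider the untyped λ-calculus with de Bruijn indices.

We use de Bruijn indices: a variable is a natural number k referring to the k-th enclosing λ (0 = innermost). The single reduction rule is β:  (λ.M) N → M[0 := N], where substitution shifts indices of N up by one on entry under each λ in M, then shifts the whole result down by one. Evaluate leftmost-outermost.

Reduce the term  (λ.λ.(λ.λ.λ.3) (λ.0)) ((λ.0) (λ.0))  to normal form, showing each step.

Answer: normal form = λ.λ.λ.2  (in 2 steps)

Reduction:
  start: (λ.λ.(λ.λ.λ.3) (λ.0)) ((λ.0) (λ.0))
  step 1: λ.(λ.λ.λ.3) (λ.0)
  step 2: λ.λ.λ.2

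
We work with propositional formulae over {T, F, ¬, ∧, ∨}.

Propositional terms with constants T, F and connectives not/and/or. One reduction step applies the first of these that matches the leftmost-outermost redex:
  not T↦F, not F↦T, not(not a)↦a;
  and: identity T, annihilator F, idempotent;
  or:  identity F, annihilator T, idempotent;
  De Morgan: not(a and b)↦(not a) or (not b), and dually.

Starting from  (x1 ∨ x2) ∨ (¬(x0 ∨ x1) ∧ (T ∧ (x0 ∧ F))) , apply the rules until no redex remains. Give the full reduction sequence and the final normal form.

  start: (x1 ∨ x2) ∨ (¬(x0 ∨ x1) ∧ (T ∧ (x0 ∧ F)))
  [1] (x1 ∨ x2) ∨ ((¬x0 ∧ ¬x1) ∧ (T ∧ (x0 ∧ F)))
  [2] (x1 ∨ x2) ∨ ((¬x0 ∧ ¬x1) ∧ (x0 ∧ F))
  [3] (x1 ∨ x2) ∨ ((¬x0 ∧ ¬x1) ∧ F)
  [4] (x1 ∨ x2) ∨ F
  [5] x1 ∨ x2

Answer: normal form = x1 ∨ x2  (in 5 steps)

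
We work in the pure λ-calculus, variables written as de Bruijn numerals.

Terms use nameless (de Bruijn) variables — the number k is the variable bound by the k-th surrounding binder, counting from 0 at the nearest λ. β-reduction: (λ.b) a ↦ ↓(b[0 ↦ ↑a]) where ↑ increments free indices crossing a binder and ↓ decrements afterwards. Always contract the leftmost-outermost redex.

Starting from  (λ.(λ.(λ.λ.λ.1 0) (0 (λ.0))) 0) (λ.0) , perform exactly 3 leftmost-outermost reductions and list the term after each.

  start: (λ.(λ.(λ.λ.λ.1 0) (0 (λ.0))) 0) (λ.0)
  [1] (λ.(λ.λ.λ.1 0) (0 (λ.0))) (λ.0)
  [2] (λ.λ.λ.1 0) ((λ.0) (λ.0))
  [3] λ.λ.1 0

Answer: after 3 steps: λ.λ.1 0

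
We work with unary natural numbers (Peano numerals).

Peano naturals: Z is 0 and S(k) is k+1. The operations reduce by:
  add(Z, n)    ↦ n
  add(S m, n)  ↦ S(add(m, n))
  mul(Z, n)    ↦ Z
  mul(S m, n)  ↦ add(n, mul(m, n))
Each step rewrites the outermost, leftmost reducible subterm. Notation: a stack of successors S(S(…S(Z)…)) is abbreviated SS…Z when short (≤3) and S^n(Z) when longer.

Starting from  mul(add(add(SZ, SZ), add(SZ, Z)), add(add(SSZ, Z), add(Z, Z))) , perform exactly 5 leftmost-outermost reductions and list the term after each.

Answer: after 5 steps: add(S(add(add(SZ, Z), add(Z, Z))), mul(add(add(Z, SZ), add(SZ, Z)), add(add(SSZ, Z), add(Z, Z))))

Reduction:
  start: mul(add(add(SZ, SZ), add(SZ, Z)), add(add(SSZ, Z), add(Z, Z)))
  [1] mul(add(S(add(Z, SZ)), add(SZ, Z)), add(add(SSZ, Z), add(Z, Z)))
  [2] mul(S(add(add(Z, SZ), add(SZ, Z))), add(add(SSZ, Z), add(Z, Z)))
  [3] add(add(add(SSZ, Z), add(Z, Z)), mul(add(add(Z, SZ), add(SZ, Z)), add(add(SSZ, Z), add(Z, Z))))
  [4] add(add(S(add(SZ, Z)), add(Z, Z)), mul(add(add(Z, SZ), add(SZ, Z)), add(add(SSZ, Z), add(Z, Z))))
  [5] add(S(add(add(SZ, Z), add(Z, Z))), mul(add(add(Z, SZ), add(SZ, Z)), add(add(SSZ, Z), add(Z, Z))))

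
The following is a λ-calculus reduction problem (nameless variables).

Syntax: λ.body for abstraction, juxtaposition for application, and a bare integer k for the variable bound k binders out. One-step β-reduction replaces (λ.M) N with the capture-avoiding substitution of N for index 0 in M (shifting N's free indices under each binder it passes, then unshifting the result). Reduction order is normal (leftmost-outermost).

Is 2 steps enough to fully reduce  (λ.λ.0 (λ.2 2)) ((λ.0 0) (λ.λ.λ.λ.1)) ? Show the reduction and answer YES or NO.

Answer: NO — after 2 steps the term is λ.0 (λ.(λ.λ.λ.λ.1) (λ.λ.λ.λ.1) ((λ.0 0) (λ.λ.λ.λ.1))), not yet normal

Reduction:
  start: (λ.λ.0 (λ.2 2)) ((λ.0 0) (λ.λ.λ.λ.1))
  →1  λ.0 (λ.(λ.0 0) (λ.λ.λ.λ.1) ((λ.0 0) (λ.λ.λ.λ.1)))
  →2  λ.0 (λ.(λ.λ.λ.λ.1) (λ.λ.λ.λ.1) ((λ.0 0) (λ.λ.λ.λ.1)))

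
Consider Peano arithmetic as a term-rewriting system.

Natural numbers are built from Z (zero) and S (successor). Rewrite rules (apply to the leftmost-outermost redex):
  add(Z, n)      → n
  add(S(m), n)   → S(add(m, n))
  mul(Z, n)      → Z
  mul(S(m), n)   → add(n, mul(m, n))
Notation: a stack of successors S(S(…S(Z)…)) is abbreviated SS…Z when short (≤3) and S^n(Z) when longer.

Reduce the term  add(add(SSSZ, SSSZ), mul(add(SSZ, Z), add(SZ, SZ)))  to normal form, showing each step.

  start: add(add(SSSZ, SSSZ), mul(add(SSZ, Z), add(SZ, SZ)))
  →1  add(S(add(SSZ, SSSZ)), mul(add(SSZ, Z), add(SZ, SZ)))
  →2  S(add(add(SSZ, SSSZ), mul(add(SSZ, Z), add(SZ, SZ))))
  →3  S(add(S(add(SZ, SSSZ)), mul(add(SSZ, Z), add(SZ, SZ))))
  →4  S(S(add(add(SZ, SSSZ), mul(add(SSZ, Z), add(SZ, SZ)))))
  →5  S(S(add(S(add(Z, SSSZ)), mul(add(SSZ, Z), add(SZ, SZ)))))
  →6  S(S(S(add(add(Z, SSSZ), mul(add(SSZ, Z), add(SZ, SZ))))))
  →7  S(S(S(add(SSSZ, mul(add(SSZ, Z), add(SZ, SZ))))))
  →8  S(S(S(S(add(SSZ, mul(add(SSZ, Z), add(SZ, SZ)))))))
  →9  S(S(S(S(S(add(SZ, mul(add(SSZ, Z), add(SZ, SZ))))))))
  →10  S(S(S(S(S(S(add(Z, mul(add(SSZ, Z), add(SZ, SZ)))))))))
  →11  S(S(S(S(S(S(mul(add(SSZ, Z), add(SZ, SZ))))))))
  →12  S(S(S(S(S(S(mul(S(add(SZ, Z)), add(SZ, SZ))))))))
  →13  S(S(S(S(S(S(add(add(SZ, SZ), mul(add(SZ, Z), add(SZ, SZ)))))))))
  →14  S(S(S(S(S(S(add(S(add(Z, SZ)), mul(add(SZ, Z), add(SZ, SZ)))))))))
  →15  S(S(S(S(S(S(S(add(add(Z, SZ), mul(add(SZ, Z), add(SZ, SZ))))))))))
  →16  S(S(S(S(S(S(S(add(SZ, mul(add(SZ, Z), add(SZ, SZ))))))))))
  →17  S(S(S(S(S(S(S(S(add(Z, mul(add(SZ, Z), add(SZ, SZ)))))))))))
  →18  S(S(S(S(S(S(S(S(mul(add(SZ, Z), add(SZ, SZ))))))))))
  →19  S(S(S(S(S(S(S(S(mul(S(add(Z, Z)), add(SZ, SZ))))))))))
  →20  S(S(S(S(S(S(S(S(add(add(SZ, SZ), mul(add(Z, Z), add(SZ, SZ)))))))))))
  →21  S(S(S(S(S(S(S(S(add(S(add(Z, SZ)), mul(add(Z, Z), add(SZ, SZ)))))))))))
  →22  S(S(S(S(S(S(S(S(S(add(add(Z, SZ), mul(add(Z, Z), add(SZ, SZ))))))))))))
  →23  S(S(S(S(S(S(S(S(S(add(SZ, mul(add(Z, Z), add(SZ, SZ))))))))))))
  →24  S(S(S(S(S(S(S(S(S(S(add(Z, mul(add(Z, Z), add(SZ, SZ)))))))))))))
  →25  S(S(S(S(S(S(S(S(S(S(mul(add(Z, Z), add(SZ, SZ))))))))))))
  →26  S(S(S(S(S(S(S(S(S(S(mul(Z, add(SZ, SZ))))))))))))
  →27  S^10(Z)

Answer: normal form = S^10(Z)  (in 27 steps)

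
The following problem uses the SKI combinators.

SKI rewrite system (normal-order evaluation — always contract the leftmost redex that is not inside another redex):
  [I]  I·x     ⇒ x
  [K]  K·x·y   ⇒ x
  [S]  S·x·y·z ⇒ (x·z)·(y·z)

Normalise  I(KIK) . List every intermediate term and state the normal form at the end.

Answer: normal form = I  (in 2 steps)

Working:
  start: I(KIK)
  [1] KIK
  [2] I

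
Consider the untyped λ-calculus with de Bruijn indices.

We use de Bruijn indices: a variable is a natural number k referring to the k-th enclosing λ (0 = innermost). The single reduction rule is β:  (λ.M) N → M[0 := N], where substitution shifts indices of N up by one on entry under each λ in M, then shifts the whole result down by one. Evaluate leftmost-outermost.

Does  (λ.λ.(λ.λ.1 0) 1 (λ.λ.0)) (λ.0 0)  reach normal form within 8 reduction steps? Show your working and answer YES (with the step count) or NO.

Answer: YES — reaches normal form λ.λ.0 in 5 ≤ 8 steps

Derivation:
  start: (λ.λ.(λ.λ.1 0) 1 (λ.λ.0)) (λ.0 0)
  [1] λ.(λ.λ.1 0) (λ.0 0) (λ.λ.0)
  [2] λ.(λ.(λ.0 0) 0) (λ.λ.0)
  [3] λ.(λ.0 0) (λ.λ.0)
  [4] λ.(λ.λ.0) (λ.λ.0)
  [5] λ.λ.0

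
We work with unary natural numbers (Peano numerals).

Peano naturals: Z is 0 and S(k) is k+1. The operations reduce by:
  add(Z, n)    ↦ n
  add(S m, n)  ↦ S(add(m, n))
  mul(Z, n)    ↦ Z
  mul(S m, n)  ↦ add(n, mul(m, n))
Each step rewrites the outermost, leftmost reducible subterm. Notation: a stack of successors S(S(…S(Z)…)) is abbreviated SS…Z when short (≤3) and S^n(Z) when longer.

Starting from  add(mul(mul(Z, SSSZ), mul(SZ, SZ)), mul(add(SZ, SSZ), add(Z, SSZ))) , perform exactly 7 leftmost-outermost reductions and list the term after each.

Answer: after 7 steps: S(add(SZ, mul(add(Z, SSZ), add(Z, SSZ))))

Derivation:
  start: add(mul(mul(Z, SSSZ), mul(SZ, SZ)), mul(add(SZ, SSZ), add(Z, SSZ)))
  step 1: add(mul(Z, mul(SZ, SZ)), mul(add(SZ, SSZ), add(Z, SSZ)))
  step 2: add(Z, mul(add(SZ, SSZ), add(Z, SSZ)))
  step 3: mul(add(SZ, SSZ), add(Z, SSZ))
  step 4: mul(S(add(Z, SSZ)), add(Z, SSZ))
  step 5: add(add(Z, SSZ), mul(add(Z, SSZ), add(Z, SSZ)))
  step 6: add(SSZ, mul(add(Z, SSZ), add(Z, SSZ)))
  step 7: S(add(SZ, mul(add(Z, SSZ), add(Z, SSZ))))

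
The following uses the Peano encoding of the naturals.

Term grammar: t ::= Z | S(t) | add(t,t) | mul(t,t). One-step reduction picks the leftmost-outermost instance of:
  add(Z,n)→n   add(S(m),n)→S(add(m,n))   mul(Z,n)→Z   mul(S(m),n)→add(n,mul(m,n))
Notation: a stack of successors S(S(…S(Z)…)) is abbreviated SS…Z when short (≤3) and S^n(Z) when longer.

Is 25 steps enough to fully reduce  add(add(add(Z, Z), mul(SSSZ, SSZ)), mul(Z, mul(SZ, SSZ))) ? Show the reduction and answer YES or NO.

Answer: YES — reaches normal form S^6(Z) in 23 ≤ 25 steps

Derivation:
  start: add(add(add(Z, Z), mul(SSSZ, SSZ)), mul(Z, mul(SZ, SSZ)))
  →1  add(add(Z, mul(SSSZ, SSZ)), mul(Z, mul(SZ, SSZ)))
  →2  add(mul(SSSZ, SSZ), mul(Z, mul(SZ, SSZ)))
  →3  add(add(SSZ, mul(SSZ, SSZ)), mul(Z, mul(SZ, SSZ)))
  →4  add(S(add(SZ, mul(SSZ, SSZ))), mul(Z, mul(SZ, SSZ)))
  →5  S(add(add(SZ, mul(SSZ, SSZ)), mul(Z, mul(SZ, SSZ))))
  →6  S(add(S(add(Z, mul(SSZ, SSZ))), mul(Z, mul(SZ, SSZ))))
  →7  S(S(add(add(Z, mul(SSZ, SSZ)), mul(Z, mul(SZ, SSZ)))))
  →8  S(S(add(mul(SSZ, SSZ), mul(Z, mul(SZ, SSZ)))))
  →9  S(S(add(add(SSZ, mul(SZ, SSZ)), mul(Z, mul(SZ, SSZ)))))
  →10  S(S(add(S(add(SZ, mul(SZ, SSZ))), mul(Z, mul(SZ, SSZ)))))
  →11  S(S(S(add(add(SZ, mul(SZ, SSZ)), mul(Z, mul(SZ, SSZ))))))
  →12  S(S(S(add(S(add(Z, mul(SZ, SSZ))), mul(Z, mul(SZ, SSZ))))))
  →13  S(S(S(S(add(add(Z, mul(SZ, SSZ)), mul(Z, mul(SZ, SSZ)))))))
  →14  S(S(S(S(add(mul(SZ, SSZ), mul(Z, mul(SZ, SSZ)))))))
  →15  S(S(S(S(add(add(SSZ, mul(Z, SSZ)), mul(Z, mul(SZ, SSZ)))))))
  →16  S(S(S(S(add(S(add(SZ, mul(Z, SSZ))), mul(Z, mul(SZ, SSZ)))))))
  →17  S(S(S(S(S(add(add(SZ, mul(Z, SSZ)), mul(Z, mul(SZ, SSZ))))))))
  →18  S(S(S(S(S(add(S(add(Z, mul(Z, SSZ))), mul(Z, mul(SZ, SSZ))))))))
  →19  S(S(S(S(S(S(add(add(Z, mul(Z, SSZ)), mul(Z, mul(SZ, SSZ)))))))))
  →20  S(S(S(S(S(S(add(mul(Z, SSZ), mul(Z, mul(SZ, SSZ)))))))))
  →21  S(S(S(S(S(S(add(Z, mul(Z, mul(SZ, SSZ)))))))))
  →22  S(S(S(S(S(S(mul(Z, mul(SZ, SSZ))))))))
  →23  S^6(Z)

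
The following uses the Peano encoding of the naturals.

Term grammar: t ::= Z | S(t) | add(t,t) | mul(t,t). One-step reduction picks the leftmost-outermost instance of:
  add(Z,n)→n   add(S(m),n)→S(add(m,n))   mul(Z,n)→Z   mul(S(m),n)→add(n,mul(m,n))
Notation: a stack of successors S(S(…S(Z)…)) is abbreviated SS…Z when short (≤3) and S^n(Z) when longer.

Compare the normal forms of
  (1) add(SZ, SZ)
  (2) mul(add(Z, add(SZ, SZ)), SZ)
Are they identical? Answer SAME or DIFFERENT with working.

Term A:
  start: add(SZ, SZ)
  [1] S(add(Z, SZ))
  [2] SSZ

Term B:
  start: mul(add(Z, add(SZ, SZ)), SZ)
  [1] mul(add(SZ, SZ), SZ)
  [2] mul(S(add(Z, SZ)), SZ)
  [3] add(SZ, mul(add(Z, SZ), SZ))
  [4] S(add(Z, mul(add(Z, SZ), SZ)))
  [5] S(mul(add(Z, SZ), SZ))
  [6] S(mul(SZ, SZ))
  [7] S(add(SZ, mul(Z, SZ)))
  [8] S(S(add(Z, mul(Z, SZ))))
  [9] S(S(mul(Z, SZ)))
  [10] SSZ

Answer: SAME — A ⇓ SSZ, B ⇓ SSZ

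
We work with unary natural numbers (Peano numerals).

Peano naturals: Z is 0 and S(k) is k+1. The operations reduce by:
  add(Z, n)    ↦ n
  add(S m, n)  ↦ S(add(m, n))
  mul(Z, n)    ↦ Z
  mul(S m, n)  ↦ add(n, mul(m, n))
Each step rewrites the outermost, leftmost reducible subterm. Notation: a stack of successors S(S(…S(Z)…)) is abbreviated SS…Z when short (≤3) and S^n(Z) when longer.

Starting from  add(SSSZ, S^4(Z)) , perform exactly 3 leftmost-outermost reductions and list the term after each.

  start: add(SSSZ, S^4(Z))
  →1  S(add(SSZ, S^4(Z)))
  →2  S(S(add(SZ, S^4(Z))))
  →3  S(S(S(add(Z, S^4(Z)))))

Answer: after 3 steps: S(S(S(add(Z, S^4(Z)))))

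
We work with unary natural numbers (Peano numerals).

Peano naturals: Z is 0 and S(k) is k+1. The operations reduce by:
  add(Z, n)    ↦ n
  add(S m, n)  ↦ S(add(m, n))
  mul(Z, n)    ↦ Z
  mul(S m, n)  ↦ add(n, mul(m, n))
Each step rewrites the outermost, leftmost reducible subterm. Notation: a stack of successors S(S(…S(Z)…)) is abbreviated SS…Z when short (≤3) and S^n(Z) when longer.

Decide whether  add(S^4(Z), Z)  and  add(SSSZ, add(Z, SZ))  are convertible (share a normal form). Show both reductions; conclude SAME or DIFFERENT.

Term A:
  start: add(S^4(Z), Z)
  →1  S(add(SSSZ, Z))
  →2  S(S(add(SSZ, Z)))
  →3  S(S(S(add(SZ, Z))))
  →4  S(S(S(S(add(Z, Z)))))
  →5  S^4(Z)

Term B:
  start: add(SSSZ, add(Z, SZ))
  →1  S(add(SSZ, add(Z, SZ)))
  →2  S(S(add(SZ, add(Z, SZ))))
  →3  S(S(S(add(Z, add(Z, SZ)))))
  →4  S(S(S(add(Z, SZ))))
  →5  S^4(Z)

Answer: SAME — A ⇓ S^4(Z), B ⇓ S^4(Z)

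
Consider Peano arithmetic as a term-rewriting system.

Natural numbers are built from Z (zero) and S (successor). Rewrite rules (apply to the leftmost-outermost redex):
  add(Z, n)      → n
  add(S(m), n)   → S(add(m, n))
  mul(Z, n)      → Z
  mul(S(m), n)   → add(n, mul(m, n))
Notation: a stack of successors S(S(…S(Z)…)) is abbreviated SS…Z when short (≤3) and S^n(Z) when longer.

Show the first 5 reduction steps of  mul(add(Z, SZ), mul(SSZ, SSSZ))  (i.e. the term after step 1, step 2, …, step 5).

Answer: after 5 steps: S(add(add(SSZ, mul(SZ, SSSZ)), mul(Z, mul(SSZ, SSSZ))))

Reduction:
  start: mul(add(Z, SZ), mul(SSZ, SSSZ))
  [1] mul(SZ, mul(SSZ, SSSZ))
  [2] add(mul(SSZ, SSSZ), mul(Z, mul(SSZ, SSSZ)))
  [3] add(add(SSSZ, mul(SZ, SSSZ)), mul(Z, mul(SSZ, SSSZ)))
  [4] add(S(add(SSZ, mul(SZ, SSSZ))), mul(Z, mul(SSZ, SSSZ)))
  [5] S(add(add(SSZ, mul(SZ, SSSZ)), mul(Z, mul(SSZ, SSSZ))))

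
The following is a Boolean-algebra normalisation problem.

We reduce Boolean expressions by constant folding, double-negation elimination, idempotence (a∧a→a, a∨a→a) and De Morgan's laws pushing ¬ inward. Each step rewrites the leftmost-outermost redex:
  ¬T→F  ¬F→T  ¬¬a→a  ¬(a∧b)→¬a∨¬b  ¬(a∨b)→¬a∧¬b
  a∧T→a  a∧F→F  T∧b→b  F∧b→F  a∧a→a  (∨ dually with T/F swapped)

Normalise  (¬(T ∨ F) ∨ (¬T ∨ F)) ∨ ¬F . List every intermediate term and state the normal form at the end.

  start: (¬(T ∨ F) ∨ (¬T ∨ F)) ∨ ¬F
  step 1: ((¬T ∧ ¬F) ∨ (¬T ∨ F)) ∨ ¬F
  step 2: ((F ∧ ¬F) ∨ (¬T ∨ F)) ∨ ¬F
  step 3: (F ∨ (¬T ∨ F)) ∨ ¬F
  step 4: (¬T ∨ F) ∨ ¬F
  step 5: ¬T ∨ ¬F
  step 6: F ∨ ¬F
  step 7: ¬F
  step 8: T

Answer: normal form = T  (in 8 steps)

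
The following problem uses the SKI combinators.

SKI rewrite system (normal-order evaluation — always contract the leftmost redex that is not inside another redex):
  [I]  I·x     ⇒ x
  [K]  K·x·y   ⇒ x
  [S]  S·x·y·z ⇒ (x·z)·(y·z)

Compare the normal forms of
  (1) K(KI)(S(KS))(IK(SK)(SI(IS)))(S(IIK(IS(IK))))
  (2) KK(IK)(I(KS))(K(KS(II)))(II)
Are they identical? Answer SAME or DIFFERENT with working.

Term A:
  start: K(KI)(S(KS))(IK(SK)(SI(IS)))(S(IIK(IS(IK))))
  →1  KI(IK(SK)(SI(IS)))(S(IIK(IS(IK))))
  →2  I(S(IIK(IS(IK))))
  →3  S(IIK(IS(IK)))
  →4  S(IK(IS(IK)))
  →5  S(K(IS(IK)))
  →6  S(K(S(IK)))
  →7  S(K(SK))

Term B:
  start: KK(IK)(I(KS))(K(KS(II)))(II)
  →1  K(I(KS))(K(KS(II)))(II)
  →2  I(KS)(II)
  →3  KS(II)
  →4  S

Answer: DIFFERENT — A ⇓ S(K(SK)), B ⇓ S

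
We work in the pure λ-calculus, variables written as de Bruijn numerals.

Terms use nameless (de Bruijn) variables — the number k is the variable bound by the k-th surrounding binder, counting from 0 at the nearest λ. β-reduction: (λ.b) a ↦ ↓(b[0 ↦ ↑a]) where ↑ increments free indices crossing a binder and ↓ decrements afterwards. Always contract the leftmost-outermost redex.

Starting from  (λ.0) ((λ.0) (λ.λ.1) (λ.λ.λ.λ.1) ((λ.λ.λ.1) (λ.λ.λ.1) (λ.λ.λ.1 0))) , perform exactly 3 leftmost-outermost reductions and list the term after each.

  start: (λ.0) ((λ.0) (λ.λ.1) (λ.λ.λ.λ.1) ((λ.λ.λ.1) (λ.λ.λ.1) (λ.λ.λ.1 0)))
  →1  (λ.0) (λ.λ.1) (λ.λ.λ.λ.1) ((λ.λ.λ.1) (λ.λ.λ.1) (λ.λ.λ.1 0))
  →2  (λ.λ.1) (λ.λ.λ.λ.1) ((λ.λ.λ.1) (λ.λ.λ.1) (λ.λ.λ.1 0))
  →3  (λ.λ.λ.λ.λ.1) ((λ.λ.λ.1) (λ.λ.λ.1) (λ.λ.λ.1 0))

Answer: after 3 steps: (λ.λ.λ.λ.λ.1) ((λ.λ.λ.1) (λ.λ.λ.1) (λ.λ.λ.1 0))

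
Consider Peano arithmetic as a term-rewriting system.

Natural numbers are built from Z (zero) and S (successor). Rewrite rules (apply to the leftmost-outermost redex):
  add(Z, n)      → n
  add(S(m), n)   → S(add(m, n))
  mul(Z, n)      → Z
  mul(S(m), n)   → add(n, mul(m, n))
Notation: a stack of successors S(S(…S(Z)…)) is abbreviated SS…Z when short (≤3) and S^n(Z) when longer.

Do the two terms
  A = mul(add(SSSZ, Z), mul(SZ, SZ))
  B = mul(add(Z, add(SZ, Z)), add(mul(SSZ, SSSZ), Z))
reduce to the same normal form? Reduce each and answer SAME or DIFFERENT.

Term A:
  start: mul(add(SSSZ, Z), mul(SZ, SZ))
  [1] mul(S(add(SSZ, Z)), mul(SZ, SZ))
  [2] add(mul(SZ, SZ), mul(add(SSZ, Z), mul(SZ, SZ)))
  [3] add(add(SZ, mul(Z, SZ)), mul(add(SSZ, Z), mul(SZ, SZ)))
  [4] add(S(add(Z, mul(Z, SZ))), mul(add(SSZ, Z), mul(SZ, SZ)))
  [5] S(add(add(Z, mul(Z, SZ)), mul(add(SSZ, Z), mul(SZ, SZ))))
  [6] S(add(mul(Z, SZ), mul(add(SSZ, Z), mul(SZ, SZ))))
  [7] S(add(Z, mul(add(SSZ, Z), mul(SZ, SZ))))
  [8] S(mul(add(SSZ, Z), mul(SZ, SZ)))
  [9] S(mul(S(add(SZ, Z)), mul(SZ, SZ)))
  [10] S(add(mul(SZ, SZ), mul(add(SZ, Z), mul(SZ, SZ))))
  [11] S(add(add(SZ, mul(Z, SZ)), mul(add(SZ, Z), mul(SZ, SZ))))
  [12] S(add(S(add(Z, mul(Z, SZ))), mul(add(SZ, Z), mul(SZ, SZ))))
  [13] S(S(add(add(Z, mul(Z, SZ)), mul(add(SZ, Z), mul(SZ, SZ)))))
  [14] S(S(add(mul(Z, SZ), mul(add(SZ, Z), mul(SZ, SZ)))))
  [15] S(S(add(Z, mul(add(SZ, Z), mul(SZ, SZ)))))
  [16] S(S(mul(add(SZ, Z), mul(SZ, SZ))))
  [17] S(S(mul(S(add(Z, Z)), mul(SZ, SZ))))
  [18] S(S(add(mul(SZ, SZ), mul(add(Z, Z), mul(SZ, SZ)))))
  [19] S(S(add(add(SZ, mul(Z, SZ)), mul(add(Z, Z), mul(SZ, SZ)))))
  [20] S(S(add(S(add(Z, mul(Z, SZ))), mul(add(Z, Z), mul(SZ, SZ)))))
  [21] S(S(S(add(add(Z, mul(Z, SZ)), mul(add(Z, Z), mul(SZ, SZ))))))
  [22] S(S(S(add(mul(Z, SZ), mul(add(Z, Z), mul(SZ, SZ))))))
  [23] S(S(S(add(Z, mul(add(Z, Z), mul(SZ, SZ))))))
  [24] S(S(S(mul(add(Z, Z), mul(SZ, SZ)))))
  [25] S(S(S(mul(Z, mul(SZ, SZ)))))
  [26] SSSZ

Term B:
  start: mul(add(Z, add(SZ, Z)), add(mul(SSZ, SSSZ), Z))
  [1] mul(add(SZ, Z), add(mul(SSZ, SSSZ), Z))
  [2] mul(S(add(Z, Z)), add(mul(SSZ, SSSZ), Z))
  [3] add(add(mul(SSZ, SSSZ), Z), mul(add(Z, Z), add(mul(SSZ, SSSZ), Z)))
  [4] add(add(add(SSSZ, mul(SZ, SSSZ)), Z), mul(add(Z, Z), add(mul(SSZ, SSSZ), Z)))
  [5] add(add(S(add(SSZ, mul(SZ, SSSZ))), Z), mul(add(Z, Z), add(mul(SSZ, SSSZ), Z)))
  [6] add(S(add(add(SSZ, mul(SZ, SSSZ)), Z)), mul(add(Z, Z), add(mul(SSZ, SSSZ), Z)))
  [7] S(add(add(add(SSZ, mul(SZ, SSSZ)), Z), mul(add(Z, Z), add(mul(SSZ, SSSZ), Z))))
  [8] S(add(add(S(add(SZ, mul(SZ, SSSZ))), Z), mul(add(Z, Z), add(mul(SSZ, SSSZ), Z))))
  [9] S(add(S(add(add(SZ, mul(SZ, SSSZ)), Z)), mul(add(Z, Z), add(mul(SSZ, SSSZ), Z))))
  [10] S(S(add(add(add(SZ, mul(SZ, SSSZ)), Z), mul(add(Z, Z), add(mul(SSZ, SSSZ), Z)))))
  [11] S(S(add(add(S(add(Z, mul(SZ, SSSZ))), Z), mul(add(Z, Z), add(mul(SSZ, SSSZ), Z)))))
  [12] S(S(add(S(add(add(Z, mul(SZ, SSSZ)), Z)), mul(add(Z, Z), add(mul(SSZ, SSSZ), Z)))))
  [13] S(S(S(add(add(add(Z, mul(SZ, SSSZ)), Z), mul(add(Z, Z), add(mul(SSZ, SSSZ), Z))))))
  [14] S(S(S(add(add(mul(SZ, SSSZ), Z), mul(add(Z, Z), add(mul(SSZ, SSSZ), Z))))))
  [15] S(S(S(add(add(add(SSSZ, mul(Z, SSSZ)), Z), mul(add(Z, Z), add(mul(SSZ, SSSZ), Z))))))
  [16] S(S(S(add(add(S(add(SSZ, mul(Z, SSSZ))), Z), mul(add(Z, Z), add(mul(SSZ, SSSZ), Z))))))
  [17] S(S(S(add(S(add(add(SSZ, mul(Z, SSSZ)), Z)), mul(add(Z, Z), add(mul(SSZ, SSSZ), Z))))))
  [18] S(S(S(S(add(add(add(SSZ, mul(Z, SSSZ)), Z), mul(add(Z, Z), add(mul(SSZ, SSSZ), Z)))))))
  [19] S(S(S(S(add(add(S(add(SZ, mul(Z, SSSZ))), Z), mul(add(Z, Z), add(mul(SSZ, SSSZ), Z)))))))
  [20] S(S(S(S(add(S(add(add(SZ, mul(Z, SSSZ)), Z)), mul(add(Z, Z), add(mul(SSZ, SSSZ), Z)))))))
  [21] S(S(S(S(S(add(add(add(SZ, mul(Z, SSSZ)), Z), mul(add(Z, Z), add(mul(SSZ, SSSZ), Z))))))))
  [22] S(S(S(S(S(add(add(S(add(Z, mul(Z, SSSZ))), Z), mul(add(Z, Z), add(mul(SSZ, SSSZ), Z))))))))
  [23] S(S(S(S(S(add(S(add(add(Z, mul(Z, SSSZ)), Z)), mul(add(Z, Z), add(mul(SSZ, SSSZ), Z))))))))
  [24] S(S(S(S(S(S(add(add(add(Z, mul(Z, SSSZ)), Z), mul(add(Z, Z), add(mul(SSZ, SSSZ), Z)))))))))
  [25] S(S(S(S(S(S(add(add(mul(Z, SSSZ), Z), mul(add(Z, Z), add(mul(SSZ, SSSZ), Z)))))))))
  [26] S(S(S(S(S(S(add(add(Z, Z), mul(add(Z, Z), add(mul(SSZ, SSSZ), Z)))))))))
  [27] S(S(S(S(S(S(add(Z, mul(add(Z, Z), add(mul(SSZ, SSSZ), Z)))))))))
  [28] S(S(S(S(S(S(mul(add(Z, Z), add(mul(SSZ, SSSZ), Z))))))))
  [29] S(S(S(S(S(S(mul(Z, add(mul(SSZ, SSSZ), Z))))))))
  [30] S^6(Z)

Answer: DIFFERENT — A ⇓ SSSZ, B ⇓ S^6(Z)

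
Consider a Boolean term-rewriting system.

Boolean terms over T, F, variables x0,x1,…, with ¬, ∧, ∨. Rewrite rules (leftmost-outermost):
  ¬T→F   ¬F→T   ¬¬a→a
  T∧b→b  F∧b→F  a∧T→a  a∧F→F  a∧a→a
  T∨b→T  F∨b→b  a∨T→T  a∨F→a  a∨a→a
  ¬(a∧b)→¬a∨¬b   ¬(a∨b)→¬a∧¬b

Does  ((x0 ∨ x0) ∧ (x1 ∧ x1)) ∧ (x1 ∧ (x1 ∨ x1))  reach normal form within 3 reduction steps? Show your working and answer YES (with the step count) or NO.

  start: ((x0 ∨ x0) ∧ (x1 ∧ x1)) ∧ (x1 ∧ (x1 ∨ x1))
  [1] (x0 ∧ (x1 ∧ x1)) ∧ (x1 ∧ (x1 ∨ x1))
  [2] (x0 ∧ x1) ∧ (x1 ∧ (x1 ∨ x1))
  [3] (x0 ∧ x1) ∧ (x1 ∧ x1)

Answer: NO — after 3 steps the term is (x0 ∧ x1) ∧ (x1 ∧ x1), not yet normal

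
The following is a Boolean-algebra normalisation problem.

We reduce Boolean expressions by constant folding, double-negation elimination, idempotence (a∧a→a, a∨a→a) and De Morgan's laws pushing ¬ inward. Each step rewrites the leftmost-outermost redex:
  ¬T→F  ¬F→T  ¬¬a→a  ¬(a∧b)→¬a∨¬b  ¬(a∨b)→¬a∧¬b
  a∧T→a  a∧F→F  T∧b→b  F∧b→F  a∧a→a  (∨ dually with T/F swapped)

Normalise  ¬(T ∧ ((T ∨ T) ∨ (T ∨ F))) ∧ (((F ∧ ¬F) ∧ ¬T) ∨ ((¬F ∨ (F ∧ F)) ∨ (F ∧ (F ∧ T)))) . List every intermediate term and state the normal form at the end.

  start: ¬(T ∧ ((T ∨ T) ∨ (T ∨ F))) ∧ (((F ∧ ¬F) ∧ ¬T) ∨ ((¬F ∨ (F ∧ F)) ∨ (F ∧ (F ∧ T))))
  step 1: (¬T ∨ ¬((T ∨ T) ∨ (T ∨ F))) ∧ (((F ∧ ¬F) ∧ ¬T) ∨ ((¬F ∨ (F ∧ F)) ∨ (F ∧ (F ∧ T))))
  step 2: (F ∨ ¬((T ∨ T) ∨ (T ∨ F))) ∧ (((F ∧ ¬F) ∧ ¬T) ∨ ((¬F ∨ (F ∧ F)) ∨ (F ∧ (F ∧ T))))
  step 3: ¬((T ∨ T) ∨ (T ∨ F)) ∧ (((F ∧ ¬F) ∧ ¬T) ∨ ((¬F ∨ (F ∧ F)) ∨ (F ∧ (F ∧ T))))
  step 4: (¬(T ∨ T) ∧ ¬(T ∨ F)) ∧ (((F ∧ ¬F) ∧ ¬T) ∨ ((¬F ∨ (F ∧ F)) ∨ (F ∧ (F ∧ T))))
  step 5: ((¬T ∧ ¬T) ∧ ¬(T ∨ F)) ∧ (((F ∧ ¬F) ∧ ¬T) ∨ ((¬F ∨ (F ∧ F)) ∨ (F ∧ (F ∧ T))))
  step 6: (¬T ∧ ¬(T ∨ F)) ∧ (((F ∧ ¬F) ∧ ¬T) ∨ ((¬F ∨ (F ∧ F)) ∨ (F ∧ (F ∧ T))))
  step 7: (F ∧ ¬(T ∨ F)) ∧ (((F ∧ ¬F) ∧ ¬T) ∨ ((¬F ∨ (F ∧ F)) ∨ (F ∧ (F ∧ T))))
  step 8: F ∧ (((F ∧ ¬F) ∧ ¬T) ∨ ((¬F ∨ (F ∧ F)) ∨ (F ∧ (F ∧ T))))
  step 9: F

Answer: normal form = F  (in 9 steps)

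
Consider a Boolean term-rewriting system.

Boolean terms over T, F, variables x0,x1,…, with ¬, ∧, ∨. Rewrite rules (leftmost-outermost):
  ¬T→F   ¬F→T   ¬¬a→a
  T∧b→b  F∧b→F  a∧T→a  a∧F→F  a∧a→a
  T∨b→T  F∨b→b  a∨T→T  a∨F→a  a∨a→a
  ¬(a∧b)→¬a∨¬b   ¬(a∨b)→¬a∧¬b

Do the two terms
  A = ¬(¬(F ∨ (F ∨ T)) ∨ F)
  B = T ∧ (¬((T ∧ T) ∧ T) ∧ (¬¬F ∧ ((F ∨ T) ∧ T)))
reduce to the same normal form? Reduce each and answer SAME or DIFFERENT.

Term A:
  start: ¬(¬(F ∨ (F ∨ T)) ∨ F)
  →1  ¬¬(F ∨ (F ∨ T)) ∧ ¬F
  →2  (F ∨ (F ∨ T)) ∧ ¬F
  →3  (F ∨ T) ∧ ¬F
  →4  T ∧ ¬F
  →5  ¬F
  →6  T

Term B:
  start: T ∧ (¬((T ∧ T) ∧ T) ∧ (¬¬F ∧ ((F ∨ T) ∧ T)))
  →1  ¬((T ∧ T) ∧ T) ∧ (¬¬F ∧ ((F ∨ T) ∧ T))
  →2  (¬(T ∧ T) ∨ ¬T) ∧ (¬¬F ∧ ((F ∨ T) ∧ T))
  →3  ((¬T ∨ ¬T) ∨ ¬T) ∧ (¬¬F ∧ ((F ∨ T) ∧ T))
  →4  (¬T ∨ ¬T) ∧ (¬¬F ∧ ((F ∨ T) ∧ T))
  →5  ¬T ∧ (¬¬F ∧ ((F ∨ T) ∧ T))
  →6  F ∧ (¬¬F ∧ ((F ∨ T) ∧ T))
  →7  F

Answer: DIFFERENT — A ⇓ T, B ⇓ F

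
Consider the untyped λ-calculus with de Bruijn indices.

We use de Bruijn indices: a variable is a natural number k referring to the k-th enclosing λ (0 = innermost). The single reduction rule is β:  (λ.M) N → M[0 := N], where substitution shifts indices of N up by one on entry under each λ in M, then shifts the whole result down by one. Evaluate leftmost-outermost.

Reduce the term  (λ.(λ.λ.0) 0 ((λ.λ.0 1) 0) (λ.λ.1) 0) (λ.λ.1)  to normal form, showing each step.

  start: (λ.(λ.λ.0) 0 ((λ.λ.0 1) 0) (λ.λ.1) 0) (λ.λ.1)
  [1] (λ.λ.0) (λ.λ.1) ((λ.λ.0 1) (λ.λ.1)) (λ.λ.1) (λ.λ.1)
  [2] (λ.0) ((λ.λ.0 1) (λ.λ.1)) (λ.λ.1) (λ.λ.1)
  [3] (λ.λ.0 1) (λ.λ.1) (λ.λ.1) (λ.λ.1)
  [4] (λ.0 (λ.λ.1)) (λ.λ.1) (λ.λ.1)
  [5] (λ.λ.1) (λ.λ.1) (λ.λ.1)
  [6] (λ.λ.λ.1) (λ.λ.1)
  [7] λ.λ.1

Answer: normal form = λ.λ.1  (in 7 steps)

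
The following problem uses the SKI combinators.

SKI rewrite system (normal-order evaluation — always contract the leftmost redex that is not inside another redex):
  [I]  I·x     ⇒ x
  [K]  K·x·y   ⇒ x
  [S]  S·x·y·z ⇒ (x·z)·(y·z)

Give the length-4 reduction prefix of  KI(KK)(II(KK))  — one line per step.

Answer: after 4 steps: KK

Derivation:
  start: KI(KK)(II(KK))
  [1] I(II(KK))
  [2] II(KK)
  [3] I(KK)
  [4] KK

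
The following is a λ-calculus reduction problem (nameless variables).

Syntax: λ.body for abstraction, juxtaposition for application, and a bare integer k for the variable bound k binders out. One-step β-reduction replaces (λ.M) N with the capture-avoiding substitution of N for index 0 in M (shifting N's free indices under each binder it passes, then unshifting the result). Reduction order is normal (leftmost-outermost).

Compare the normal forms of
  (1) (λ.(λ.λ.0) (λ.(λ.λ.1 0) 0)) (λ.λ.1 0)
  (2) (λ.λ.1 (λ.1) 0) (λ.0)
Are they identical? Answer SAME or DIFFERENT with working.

Answer: SAME — A ⇓ λ.0, B ⇓ λ.0

Working:
Term A:
  start: (λ.(λ.λ.0) (λ.(λ.λ.1 0) 0)) (λ.λ.1 0)
  [1] (λ.λ.0) (λ.(λ.λ.1 0) 0)
  [2] λ.0

Term B:
  start: (λ.λ.1 (λ.1) 0) (λ.0)
  [1] λ.(λ.0) (λ.1) 0
  [2] λ.(λ.1) 0
  [3] λ.0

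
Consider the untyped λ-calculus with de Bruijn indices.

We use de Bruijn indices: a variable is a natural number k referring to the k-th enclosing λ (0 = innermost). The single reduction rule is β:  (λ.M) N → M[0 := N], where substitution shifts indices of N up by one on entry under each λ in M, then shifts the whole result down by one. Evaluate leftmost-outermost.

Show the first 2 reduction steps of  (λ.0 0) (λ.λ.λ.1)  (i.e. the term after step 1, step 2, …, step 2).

Answer: after 2 steps: λ.λ.1

Derivation:
  start: (λ.0 0) (λ.λ.λ.1)
  step 1: (λ.λ.λ.1) (λ.λ.λ.1)
  step 2: λ.λ.1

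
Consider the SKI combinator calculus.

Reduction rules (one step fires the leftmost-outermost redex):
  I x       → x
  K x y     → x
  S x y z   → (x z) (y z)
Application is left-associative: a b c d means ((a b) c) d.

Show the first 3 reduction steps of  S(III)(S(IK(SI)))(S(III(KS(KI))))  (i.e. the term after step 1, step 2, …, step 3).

Answer: after 3 steps: I(S(III(KS(KI))))(S(IK(SI))(S(III(KS(KI)))))

Working:
  start: S(III)(S(IK(SI)))(S(III(KS(KI))))
  →1  III(S(III(KS(KI))))(S(IK(SI))(S(III(KS(KI)))))
  →2  II(S(III(KS(KI))))(S(IK(SI))(S(III(KS(KI)))))
  →3  I(S(III(KS(KI))))(S(IK(SI))(S(III(KS(KI)))))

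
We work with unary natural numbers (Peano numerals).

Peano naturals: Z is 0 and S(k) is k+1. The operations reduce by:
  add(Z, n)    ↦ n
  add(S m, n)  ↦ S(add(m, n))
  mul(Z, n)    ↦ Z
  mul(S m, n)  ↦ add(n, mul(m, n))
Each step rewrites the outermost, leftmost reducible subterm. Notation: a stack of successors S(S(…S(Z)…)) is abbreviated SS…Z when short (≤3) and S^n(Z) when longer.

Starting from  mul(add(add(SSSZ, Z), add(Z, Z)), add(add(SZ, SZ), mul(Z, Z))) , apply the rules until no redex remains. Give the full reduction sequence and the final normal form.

Answer: normal form = S^6(Z)  (in 40 steps)

Reduction:
  start: mul(add(add(SSSZ, Z), add(Z, Z)), add(add(SZ, SZ), mul(Z, Z)))
  [1] mul(add(S(add(SSZ, Z)), add(Z, Z)), add(add(SZ, SZ), mul(Z, Z)))
  [2] mul(S(add(add(SSZ, Z), add(Z, Z))), add(add(SZ, SZ), mul(Z, Z)))
  [3] add(add(add(SZ, SZ), mul(Z, Z)), mul(add(add(SSZ, Z), add(Z, Z)), add(add(SZ, SZ), mul(Z, Z))))
  [4] add(add(S(add(Z, SZ)), mul(Z, Z)), mul(add(add(SSZ, Z), add(Z, Z)), add(add(SZ, SZ), mul(Z, Z))))
  [5] add(S(add(add(Z, SZ), mul(Z, Z))), mul(add(add(SSZ, Z), add(Z, Z)), add(add(SZ, SZ), mul(Z, Z))))
  [6] S(add(add(add(Z, SZ), mul(Z, Z)), mul(add(add(SSZ, Z), add(Z, Z)), add(add(SZ, SZ), mul(Z, Z)))))
  [7] S(add(add(SZ, mul(Z, Z)), mul(add(add(SSZ, Z), add(Z, Z)), add(add(SZ, SZ), mul(Z, Z)))))
  [8] S(add(S(add(Z, mul(Z, Z))), mul(add(add(SSZ, Z), add(Z, Z)), add(add(SZ, SZ), mul(Z, Z)))))
  [9] S(S(add(add(Z, mul(Z, Z)), mul(add(add(SSZ, Z), add(Z, Z)), add(add(SZ, SZ), mul(Z, Z))))))
  [10] S(S(add(mul(Z, Z), mul(add(add(SSZ, Z), add(Z, Z)), add(add(SZ, SZ), mul(Z, Z))))))
  [11] S(S(add(Z, mul(add(add(SSZ, Z), add(Z, Z)), add(add(SZ, SZ), mul(Z, Z))))))
  [12] S(S(mul(add(add(SSZ, Z), add(Z, Z)), add(add(SZ, SZ), mul(Z, Z)))))
  [13] S(S(mul(add(S(add(SZ, Z)), add(Z, Z)), add(add(SZ, SZ), mul(Z, Z)))))
  [14] S(S(mul(S(add(add(SZ, Z), add(Z, Z))), add(add(SZ, SZ), mul(Z, Z)))))
  [15] S(S(add(add(add(SZ, SZ), mul(Z, Z)), mul(add(add(SZ, Z), add(Z, Z)), add(add(SZ, SZ), mul(Z, Z))))))
  [16] S(S(add(add(S(add(Z, SZ)), mul(Z, Z)), mul(add(add(SZ, Z), add(Z, Z)), add(add(SZ, SZ), mul(Z, Z))))))
  [17] S(S(add(S(add(add(Z, SZ), mul(Z, Z))), mul(add(add(SZ, Z), add(Z, Z)), add(add(SZ, SZ), mul(Z, Z))))))
  [18] S(S(S(add(add(add(Z, SZ), mul(Z, Z)), mul(add(add(SZ, Z), add(Z, Z)), add(add(SZ, SZ), mul(Z, Z)))))))
  [19] S(S(S(add(add(SZ, mul(Z, Z)), mul(add(add(SZ, Z), add(Z, Z)), add(add(SZ, SZ), mul(Z, Z)))))))
  [20] S(S(S(add(S(add(Z, mul(Z, Z))), mul(add(add(SZ, Z), add(Z, Z)), add(add(SZ, SZ), mul(Z, Z)))))))
  [21] S(S(S(S(add(add(Z, mul(Z, Z)), mul(add(add(SZ, Z), add(Z, Z)), add(add(SZ, SZ), mul(Z, Z))))))))
  [22] S(S(S(S(add(mul(Z, Z), mul(add(add(SZ, Z), add(Z, Z)), add(add(SZ, SZ), mul(Z, Z))))))))
  [23] S(S(S(S(add(Z, mul(add(add(SZ, Z), add(Z, Z)), add(add(SZ, SZ), mul(Z, Z))))))))
  [24] S(S(S(S(mul(add(add(SZ, Z), add(Z, Z)), add(add(SZ, SZ), mul(Z, Z)))))))
  [25] S(S(S(S(mul(add(S(add(Z, Z)), add(Z, Z)), add(add(SZ, SZ), mul(Z, Z)))))))
  [26] S(S(S(S(mul(S(add(add(Z, Z), add(Z, Z))), add(add(SZ, SZ), mul(Z, Z)))))))
  [27] S(S(S(S(add(add(add(SZ, SZ), mul(Z, Z)), mul(add(add(Z, Z), add(Z, Z)), add(add(SZ, SZ), mul(Z, Z))))))))
  [28] S(S(S(S(add(add(S(add(Z, SZ)), mul(Z, Z)), mul(add(add(Z, Z), add(Z, Z)), add(add(SZ, SZ), mul(Z, Z))))))))
  [29] S(S(S(S(add(S(add(add(Z, SZ), mul(Z, Z))), mul(add(add(Z, Z), add(Z, Z)), add(add(SZ, SZ), mul(Z, Z))))))))
  [30] S(S(S(S(S(add(add(add(Z, SZ), mul(Z, Z)), mul(add(add(Z, Z), add(Z, Z)), add(add(SZ, SZ), mul(Z, Z)))))))))
  [31] S(S(S(S(S(add(add(SZ, mul(Z, Z)), mul(add(add(Z, Z), add(Z, Z)), add(add(SZ, SZ), mul(Z, Z)))))))))
  [32] S(S(S(S(S(add(S(add(Z, mul(Z, Z))), mul(add(add(Z, Z), add(Z, Z)), add(add(SZ, SZ), mul(Z, Z)))))))))
  [33] S(S(S(S(S(S(add(add(Z, mul(Z, Z)), mul(add(add(Z, Z), add(Z, Z)), add(add(SZ, SZ), mul(Z, Z))))))))))
  [34] S(S(S(S(S(S(add(mul(Z, Z), mul(add(add(Z, Z), add(Z, Z)), add(add(SZ, SZ), mul(Z, Z))))))))))
  [35] S(S(S(S(S(S(add(Z, mul(add(add(Z, Z), add(Z, Z)), add(add(SZ, SZ), mul(Z, Z))))))))))
  [36] S(S(S(S(S(S(mul(add(add(Z, Z), add(Z, Z)), add(add(SZ, SZ), mul(Z, Z)))))))))
  [37] S(S(S(S(S(S(mul(add(Z, add(Z, Z)), add(add(SZ, SZ), mul(Z, Z)))))))))
  [38] S(S(S(S(S(S(mul(add(Z, Z), add(add(SZ, SZ), mul(Z, Z)))))))))
  [39] S(S(S(S(S(S(mul(Z, add(add(SZ, SZ), mul(Z, Z)))))))))
  [40] S^6(Z)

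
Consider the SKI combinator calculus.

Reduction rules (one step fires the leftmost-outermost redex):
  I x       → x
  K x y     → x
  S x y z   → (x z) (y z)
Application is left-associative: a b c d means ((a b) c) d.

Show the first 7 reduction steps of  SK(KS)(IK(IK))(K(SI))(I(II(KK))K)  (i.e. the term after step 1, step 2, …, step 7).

Answer: after 7 steps: K(I(KK)K)

Derivation:
  start: SK(KS)(IK(IK))(K(SI))(I(II(KK))K)
  →1  K(IK(IK))(KS(IK(IK)))(K(SI))(I(II(KK))K)
  →2  IK(IK)(K(SI))(I(II(KK))K)
  →3  K(IK)(K(SI))(I(II(KK))K)
  →4  IK(I(II(KK))K)
  →5  K(I(II(KK))K)
  →6  K(II(KK)K)
  →7  K(I(KK)K)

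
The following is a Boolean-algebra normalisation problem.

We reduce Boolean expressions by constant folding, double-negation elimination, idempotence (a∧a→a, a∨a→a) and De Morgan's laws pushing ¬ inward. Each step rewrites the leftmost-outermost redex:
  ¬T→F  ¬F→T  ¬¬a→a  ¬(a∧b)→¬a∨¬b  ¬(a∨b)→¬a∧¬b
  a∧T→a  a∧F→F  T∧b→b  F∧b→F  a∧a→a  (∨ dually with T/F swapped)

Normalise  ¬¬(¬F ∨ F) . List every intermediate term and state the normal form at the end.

Answer: normal form = T  (in 3 steps)

Reduction:
  start: ¬¬(¬F ∨ F)
  →1  ¬F ∨ F
  →2  ¬F
  →3  T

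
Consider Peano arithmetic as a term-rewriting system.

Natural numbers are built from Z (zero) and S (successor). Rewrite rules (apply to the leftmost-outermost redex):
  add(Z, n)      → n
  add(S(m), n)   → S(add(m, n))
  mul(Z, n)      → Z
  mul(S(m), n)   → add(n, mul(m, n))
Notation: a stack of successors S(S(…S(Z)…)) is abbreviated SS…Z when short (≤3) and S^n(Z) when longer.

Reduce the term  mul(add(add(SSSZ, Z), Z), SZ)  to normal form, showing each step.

Answer: normal form = SSSZ  (in 18 steps)

Reduction:
  start: mul(add(add(SSSZ, Z), Z), SZ)
  →1  mul(add(S(add(SSZ, Z)), Z), SZ)
  →2  mul(S(add(add(SSZ, Z), Z)), SZ)
  →3  add(SZ, mul(add(add(SSZ, Z), Z), SZ))
  →4  S(add(Z, mul(add(add(SSZ, Z), Z), SZ)))
  →5  S(mul(add(add(SSZ, Z), Z), SZ))
  →6  S(mul(add(S(add(SZ, Z)), Z), SZ))
  →7  S(mul(S(add(add(SZ, Z), Z)), SZ))
  →8  S(add(SZ, mul(add(add(SZ, Z), Z), SZ)))
  →9  S(S(add(Z, mul(add(add(SZ, Z), Z), SZ))))
  →10  S(S(mul(add(add(SZ, Z), Z), SZ)))
  →11  S(S(mul(add(S(add(Z, Z)), Z), SZ)))
  →12  S(S(mul(S(add(add(Z, Z), Z)), SZ)))
  →13  S(S(add(SZ, mul(add(add(Z, Z), Z), SZ))))
  →14  S(S(S(add(Z, mul(add(add(Z, Z), Z), SZ)))))
  →15  S(S(S(mul(add(add(Z, Z), Z), SZ))))
  →16  S(S(S(mul(add(Z, Z), SZ))))
  →17  S(S(S(mul(Z, SZ))))
  →18  SSSZ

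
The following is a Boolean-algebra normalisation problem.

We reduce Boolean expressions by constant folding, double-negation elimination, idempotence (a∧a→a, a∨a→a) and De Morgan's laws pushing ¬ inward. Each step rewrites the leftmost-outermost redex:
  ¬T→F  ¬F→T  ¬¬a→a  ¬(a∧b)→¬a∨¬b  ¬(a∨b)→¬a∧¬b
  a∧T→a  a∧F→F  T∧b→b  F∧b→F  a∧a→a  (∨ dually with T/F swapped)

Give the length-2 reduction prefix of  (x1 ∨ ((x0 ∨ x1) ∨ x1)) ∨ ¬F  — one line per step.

  start: (x1 ∨ ((x0 ∨ x1) ∨ x1)) ∨ ¬F
  [1] (x1 ∨ ((x0 ∨ x1) ∨ x1)) ∨ T
  [2] T

Answer: after 2 steps: T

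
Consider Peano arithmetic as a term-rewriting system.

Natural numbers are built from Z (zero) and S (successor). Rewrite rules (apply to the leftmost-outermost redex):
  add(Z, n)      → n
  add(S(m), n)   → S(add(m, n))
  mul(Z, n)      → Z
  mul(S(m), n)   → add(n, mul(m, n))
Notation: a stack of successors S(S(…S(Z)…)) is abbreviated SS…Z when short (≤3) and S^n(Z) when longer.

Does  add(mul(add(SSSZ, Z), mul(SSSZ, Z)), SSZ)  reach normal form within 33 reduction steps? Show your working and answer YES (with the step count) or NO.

Answer: YES — reaches normal form SSZ in 33 ≤ 33 steps

Reduction:
  start: add(mul(add(SSSZ, Z), mul(SSSZ, Z)), SSZ)
  →1  add(mul(S(add(SSZ, Z)), mul(SSSZ, Z)), SSZ)
  →2  add(add(mul(SSSZ, Z), mul(add(SSZ, Z), mul(SSSZ, Z))), SSZ)
  →3  add(add(add(Z, mul(SSZ, Z)), mul(add(SSZ, Z), mul(SSSZ, Z))), SSZ)
  →4  add(add(mul(SSZ, Z), mul(add(SSZ, Z), mul(SSSZ, Z))), SSZ)
  →5  add(add(add(Z, mul(SZ, Z)), mul(add(SSZ, Z), mul(SSSZ, Z))), SSZ)
  →6  add(add(mul(SZ, Z), mul(add(SSZ, Z), mul(SSSZ, Z))), SSZ)
  →7  add(add(add(Z, mul(Z, Z)), mul(add(SSZ, Z), mul(SSSZ, Z))), SSZ)
  →8  add(add(mul(Z, Z), mul(add(SSZ, Z), mul(SSSZ, Z))), SSZ)
  →9  add(add(Z, mul(add(SSZ, Z), mul(SSSZ, Z))), SSZ)
  →10  add(mul(add(SSZ, Z), mul(SSSZ, Z)), SSZ)
  →11  add(mul(S(add(SZ, Z)), mul(SSSZ, Z)), SSZ)
  →12  add(add(mul(SSSZ, Z), mul(add(SZ, Z), mul(SSSZ, Z))), SSZ)
  →13  add(add(add(Z, mul(SSZ, Z)), mul(add(SZ, Z), mul(SSSZ, Z))), SSZ)
  →14  add(add(mul(SSZ, Z), mul(add(SZ, Z), mul(SSSZ, Z))), SSZ)
  →15  add(add(add(Z, mul(SZ, Z)), mul(add(SZ, Z), mul(SSSZ, Z))), SSZ)
  →16  add(add(mul(SZ, Z), mul(add(SZ, Z), mul(SSSZ, Z))), SSZ)
  →17  add(add(add(Z, mul(Z, Z)), mul(add(SZ, Z), mul(SSSZ, Z))), SSZ)
  →18  add(add(mul(Z, Z), mul(add(SZ, Z), mul(SSSZ, Z))), SSZ)
  →19  add(add(Z, mul(add(SZ, Z), mul(SSSZ, Z))), SSZ)
  →20  add(mul(add(SZ, Z), mul(SSSZ, Z)), SSZ)
  →21  add(mul(S(add(Z, Z)), mul(SSSZ, Z)), SSZ)
  →22  add(add(mul(SSSZ, Z), mul(add(Z, Z), mul(SSSZ, Z))), SSZ)
  →23  add(add(add(Z, mul(SSZ, Z)), mul(add(Z, Z), mul(SSSZ, Z))), SSZ)
  →24  add(add(mul(SSZ, Z), mul(add(Z, Z), mul(SSSZ, Z))), SSZ)
  →25  add(add(add(Z, mul(SZ, Z)), mul(add(Z, Z), mul(SSSZ, Z))), SSZ)
  →26  add(add(mul(SZ, Z), mul(add(Z, Z), mul(SSSZ, Z))), SSZ)
  →27  add(add(add(Z, mul(Z, Z)), mul(add(Z, Z), mul(SSSZ, Z))), SSZ)
  →28  add(add(mul(Z, Z), mul(add(Z, Z), mul(SSSZ, Z))), SSZ)
  →29  add(add(Z, mul(add(Z, Z), mul(SSSZ, Z))), SSZ)
  →30  add(mul(add(Z, Z), mul(SSSZ, Z)), SSZ)
  →31  add(mul(Z, mul(SSSZ, Z)), SSZ)
  →32  add(Z, SSZ)
  →33  SSZ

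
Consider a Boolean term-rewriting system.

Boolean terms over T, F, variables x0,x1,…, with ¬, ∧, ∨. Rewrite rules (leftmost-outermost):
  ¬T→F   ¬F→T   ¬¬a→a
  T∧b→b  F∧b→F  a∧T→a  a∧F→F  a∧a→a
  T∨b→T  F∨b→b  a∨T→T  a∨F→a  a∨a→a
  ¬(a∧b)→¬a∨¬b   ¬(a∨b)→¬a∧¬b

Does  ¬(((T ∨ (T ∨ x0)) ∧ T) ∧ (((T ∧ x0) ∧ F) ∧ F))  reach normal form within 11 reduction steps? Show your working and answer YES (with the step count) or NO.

  start: ¬(((T ∨ (T ∨ x0)) ∧ T) ∧ (((T ∧ x0) ∧ F) ∧ F))
  [1] ¬((T ∨ (T ∨ x0)) ∧ T) ∨ ¬(((T ∧ x0) ∧ F) ∧ F)
  [2] (¬(T ∨ (T ∨ x0)) ∨ ¬T) ∨ ¬(((T ∧ x0) ∧ F) ∧ F)
  [3] ((¬T ∧ ¬(T ∨ x0)) ∨ ¬T) ∨ ¬(((T ∧ x0) ∧ F) ∧ F)
  [4] ((F ∧ ¬(T ∨ x0)) ∨ ¬T) ∨ ¬(((T ∧ x0) ∧ F) ∧ F)
  [5] (F ∨ ¬T) ∨ ¬(((T ∧ x0) ∧ F) ∧ F)
  [6] ¬T ∨ ¬(((T ∧ x0) ∧ F) ∧ F)
  [7] F ∨ ¬(((T ∧ x0) ∧ F) ∧ F)
  [8] ¬(((T ∧ x0) ∧ F) ∧ F)
  [9] ¬((T ∧ x0) ∧ F) ∨ ¬F
  [10] (¬(T ∧ x0) ∨ ¬F) ∨ ¬F
  [11] ((¬T ∨ ¬x0) ∨ ¬F) ∨ ¬F

Answer: NO — after 11 steps the term is ((¬T ∨ ¬x0) ∨ ¬F) ∨ ¬F, not yet normal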